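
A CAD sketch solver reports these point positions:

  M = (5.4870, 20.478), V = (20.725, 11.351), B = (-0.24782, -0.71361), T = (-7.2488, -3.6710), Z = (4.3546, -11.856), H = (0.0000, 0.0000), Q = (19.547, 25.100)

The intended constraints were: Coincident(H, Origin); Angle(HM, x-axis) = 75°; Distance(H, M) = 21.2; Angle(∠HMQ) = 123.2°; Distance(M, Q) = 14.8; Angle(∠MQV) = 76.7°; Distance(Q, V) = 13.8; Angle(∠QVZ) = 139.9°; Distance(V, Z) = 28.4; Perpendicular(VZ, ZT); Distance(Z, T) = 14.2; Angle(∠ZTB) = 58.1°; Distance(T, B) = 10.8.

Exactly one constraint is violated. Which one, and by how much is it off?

Distance(T, B) = 10.8 — off by 3.20.

H = (0.00, 0.00) ✓; HM at 75.00° ✓; |HM| = 21.20 ✓; ∠HMQ = 123.2° ✓; |MQ| = 14.80 ✓; ∠MQV = 76.70° ✓; |QV| = 13.80 ✓; ∠QVZ = 139.9° ✓; |VZ| = 28.40 ✓; ∠(VZ, ZT) = 90.00° ✓; |ZT| = 14.20 ✓; ∠ZTB = 58.10° ✓; |TB| = 7.600 ✗.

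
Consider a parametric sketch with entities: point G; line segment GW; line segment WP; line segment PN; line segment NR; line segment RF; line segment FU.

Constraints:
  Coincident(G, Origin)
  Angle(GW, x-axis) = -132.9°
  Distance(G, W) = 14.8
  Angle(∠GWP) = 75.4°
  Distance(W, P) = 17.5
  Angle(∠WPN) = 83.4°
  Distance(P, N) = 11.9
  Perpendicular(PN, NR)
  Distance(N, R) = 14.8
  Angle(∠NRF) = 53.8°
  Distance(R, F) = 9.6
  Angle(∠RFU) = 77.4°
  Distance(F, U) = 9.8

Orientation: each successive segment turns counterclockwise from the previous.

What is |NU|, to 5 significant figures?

2.7009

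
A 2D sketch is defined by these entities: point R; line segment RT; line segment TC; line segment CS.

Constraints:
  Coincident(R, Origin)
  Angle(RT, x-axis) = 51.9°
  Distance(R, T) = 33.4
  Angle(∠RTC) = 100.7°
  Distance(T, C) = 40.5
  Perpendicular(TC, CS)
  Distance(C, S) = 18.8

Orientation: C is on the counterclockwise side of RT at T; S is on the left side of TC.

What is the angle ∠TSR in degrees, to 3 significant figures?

41.6°

R is at the origin; RT runs at 51.9° with length 33.4, so T = 33.4·(cos 51.9°, sin 51.9°) = (20.6, 26.3). ∠RTC = 100.7°, so TC runs at 51.9° + (180° − 100.7°) = 131° from the x-axis; with |TC| = 40.5, C = T + 40.5·(cos 131°, sin 131°) = (-6.07, 56.8). TC is perpendicular to CS; with |CS| = 18.8 on the left of TC, S = C + 18.8·(-0.752, -0.659) = (-20.2, 44.4). Then cos ∠TSR = ST·SR / (|ST||SR|), giving 41.6°.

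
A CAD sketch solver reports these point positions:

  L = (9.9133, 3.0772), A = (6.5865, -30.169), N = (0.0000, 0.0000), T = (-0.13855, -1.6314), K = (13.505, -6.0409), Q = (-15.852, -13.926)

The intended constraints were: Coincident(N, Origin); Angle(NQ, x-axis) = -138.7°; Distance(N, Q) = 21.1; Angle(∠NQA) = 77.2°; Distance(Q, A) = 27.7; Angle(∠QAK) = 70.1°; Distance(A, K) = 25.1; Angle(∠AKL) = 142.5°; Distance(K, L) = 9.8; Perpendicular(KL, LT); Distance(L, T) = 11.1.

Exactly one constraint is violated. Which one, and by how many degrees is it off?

Perpendicular(KL, LT) — off by 3.60°.

N = (0.00, 0.00) ✓; NQ at -138.7° ✓; |NQ| = 21.10 ✓; ∠NQA = 77.20° ✓; |QA| = 27.70 ✓; ∠QAK = 70.10° ✓; |AK| = 25.10 ✓; ∠AKL = 142.5° ✓; |KL| = 9.800 ✓; ∠(KL, LT) = 93.60° ✗; |LT| = 11.10 ✓.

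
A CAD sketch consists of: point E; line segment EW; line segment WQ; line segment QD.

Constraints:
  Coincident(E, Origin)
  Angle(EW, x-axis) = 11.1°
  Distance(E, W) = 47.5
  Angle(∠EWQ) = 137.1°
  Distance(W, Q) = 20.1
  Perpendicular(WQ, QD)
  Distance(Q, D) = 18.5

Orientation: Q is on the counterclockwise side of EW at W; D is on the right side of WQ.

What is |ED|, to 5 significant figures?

74.818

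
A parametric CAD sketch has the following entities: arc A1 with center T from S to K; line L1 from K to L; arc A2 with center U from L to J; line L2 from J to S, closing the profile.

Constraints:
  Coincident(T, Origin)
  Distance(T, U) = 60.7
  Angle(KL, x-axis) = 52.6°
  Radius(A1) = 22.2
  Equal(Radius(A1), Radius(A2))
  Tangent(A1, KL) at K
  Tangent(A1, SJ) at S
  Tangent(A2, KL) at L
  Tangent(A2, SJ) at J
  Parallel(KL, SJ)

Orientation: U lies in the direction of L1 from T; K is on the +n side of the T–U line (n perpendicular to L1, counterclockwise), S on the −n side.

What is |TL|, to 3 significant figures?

64.6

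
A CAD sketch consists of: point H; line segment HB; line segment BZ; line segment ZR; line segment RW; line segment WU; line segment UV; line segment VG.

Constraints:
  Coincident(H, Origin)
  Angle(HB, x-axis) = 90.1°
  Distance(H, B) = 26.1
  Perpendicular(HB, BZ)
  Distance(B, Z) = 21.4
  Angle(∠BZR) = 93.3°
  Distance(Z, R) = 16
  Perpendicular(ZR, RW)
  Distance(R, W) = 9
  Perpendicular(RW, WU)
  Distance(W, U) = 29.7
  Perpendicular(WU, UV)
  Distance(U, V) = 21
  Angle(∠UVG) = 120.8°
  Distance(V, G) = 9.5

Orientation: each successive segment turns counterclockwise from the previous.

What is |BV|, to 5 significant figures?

35.618

H is at the origin; HB runs at 90.1° with length 26.1, so B = (-0.045553, 26.100). HB is perpendicular to BZ, so BZ runs at -179.90°; with |BZ| = 21.4, Z = (-21.446, 26.063). ∠BZR = 93.3° gives ZR at -93.200° from the x-axis; with |ZR| = 16.0, R = (-22.339, 10.088). ZR ⟂ RW, so RW runs at -3.2000°; with |RW| = 9.0, W = (-13.353, 9.5852). RW ⟂ WU, so WU runs at 86.800°; with |WU| = 29.7, U = (-11.695, 39.239). The perpendicularity gives UV at right angles to WU, so UV runs at 176.80°; with |UV| = 21.0, V = (-32.662, 40.411). Then |BV| = |V − B| = 35.618.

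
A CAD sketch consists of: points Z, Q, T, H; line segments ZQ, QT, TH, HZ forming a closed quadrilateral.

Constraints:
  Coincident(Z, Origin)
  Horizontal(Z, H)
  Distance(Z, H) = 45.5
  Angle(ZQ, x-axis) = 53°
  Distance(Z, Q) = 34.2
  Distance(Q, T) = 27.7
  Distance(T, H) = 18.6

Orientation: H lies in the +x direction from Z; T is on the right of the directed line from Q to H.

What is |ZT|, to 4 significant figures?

26.91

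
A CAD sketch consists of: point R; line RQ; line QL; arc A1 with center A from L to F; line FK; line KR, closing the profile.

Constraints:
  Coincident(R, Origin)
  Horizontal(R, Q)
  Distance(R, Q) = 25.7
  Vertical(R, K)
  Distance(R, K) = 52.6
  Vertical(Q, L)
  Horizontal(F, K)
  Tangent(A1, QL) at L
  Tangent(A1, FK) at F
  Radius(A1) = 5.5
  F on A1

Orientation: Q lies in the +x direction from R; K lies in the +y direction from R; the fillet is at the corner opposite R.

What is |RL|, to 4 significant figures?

53.66

R is at the origin; RQ is horizontal with |RQ| = 25.7 and Q on the +x side, so Q = (25.70, 0.000). RK is vertical with |RK| = 52.6 and K on the +y side, so K = (0.000, 52.60). The virtual corner opposite R is at (25.70, 52.60). The tangent condition forces AL to be normal to QL and tangency of A1 to FK means the radius AF is perpendicular to FK, with radius 5.5, so the center A sits 5.5 in from both sides at A = (20.20, 47.10). That places the tangent points at L = (25.70, 47.10) on QL and F = (20.20, 52.60) on FK. Then |RL| = |L − R| = 53.66.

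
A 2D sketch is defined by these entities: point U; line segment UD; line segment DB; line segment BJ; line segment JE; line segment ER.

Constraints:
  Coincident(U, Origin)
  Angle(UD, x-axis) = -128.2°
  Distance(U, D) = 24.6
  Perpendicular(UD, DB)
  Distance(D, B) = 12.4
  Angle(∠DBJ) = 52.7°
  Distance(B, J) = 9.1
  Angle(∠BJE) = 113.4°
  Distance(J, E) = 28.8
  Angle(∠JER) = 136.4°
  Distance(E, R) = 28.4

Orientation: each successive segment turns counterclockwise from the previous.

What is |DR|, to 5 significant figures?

43.340

∠BJE = 113.4° gives JE at 155.70° from the x-axis; with |JE| = 28.8, E = (-31.574, -6.0499). ∠JER = 136.4° gives ER at -160.70° from the x-axis; with |ER| = 28.4, R = (-58.378, -15.436). Then |DR| = |R − D| = 43.340.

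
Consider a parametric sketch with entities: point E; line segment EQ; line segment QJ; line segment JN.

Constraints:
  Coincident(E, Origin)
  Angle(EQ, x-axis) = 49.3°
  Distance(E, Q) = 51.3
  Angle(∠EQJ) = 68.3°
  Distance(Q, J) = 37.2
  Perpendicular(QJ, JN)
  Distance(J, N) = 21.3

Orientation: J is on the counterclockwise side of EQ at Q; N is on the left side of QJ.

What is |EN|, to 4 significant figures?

32.05

∠EQJ = 68.3°, so QJ runs at 49.3° + (180° − 68.3°) = 161.0° from the x-axis; with |QJ| = 37.2, J = Q + 37.2·(cos 161.0°, sin 161.0°) = (-1.721, 51.00). QJ ⟂ JN; with |JN| = 21.3 on the left of QJ, N = J + 21.3·(-0.3256, -0.9455) = (-8.655, 30.86). Then |EN| = |N − E| = 32.05.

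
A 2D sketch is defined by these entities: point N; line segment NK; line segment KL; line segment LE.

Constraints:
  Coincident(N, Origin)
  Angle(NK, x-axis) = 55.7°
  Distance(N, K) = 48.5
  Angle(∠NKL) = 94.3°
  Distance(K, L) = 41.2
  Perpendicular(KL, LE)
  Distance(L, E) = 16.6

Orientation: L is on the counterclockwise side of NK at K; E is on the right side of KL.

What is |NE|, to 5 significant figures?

78.934

N is at the origin; NK runs at 55.7° with length 48.5, so K = 48.5·(cos 55.7°, sin 55.7°) = (27.331, 40.066). ∠NKL = 94.3°, so KL runs at 55.7° + (180° − 94.3°) = 141.40° from the x-axis; with |KL| = 41.2, L = K + 41.2·(cos 141.40°, sin 141.40°) = (-4.8676, 65.770). The perpendicularity gives LE at right angles to KL; with |LE| = 16.6 on the right of KL, E = L + 16.6·(0.62388, 0.78152) = (5.4888, 78.743). Then |NE| = |E − N| = 78.934.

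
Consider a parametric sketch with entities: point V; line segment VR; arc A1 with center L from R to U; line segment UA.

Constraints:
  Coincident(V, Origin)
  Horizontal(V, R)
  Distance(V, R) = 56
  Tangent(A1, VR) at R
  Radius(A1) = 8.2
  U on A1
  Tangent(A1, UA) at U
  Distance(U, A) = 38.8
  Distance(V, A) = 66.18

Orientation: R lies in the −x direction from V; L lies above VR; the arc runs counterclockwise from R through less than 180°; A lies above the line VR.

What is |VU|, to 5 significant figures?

48.466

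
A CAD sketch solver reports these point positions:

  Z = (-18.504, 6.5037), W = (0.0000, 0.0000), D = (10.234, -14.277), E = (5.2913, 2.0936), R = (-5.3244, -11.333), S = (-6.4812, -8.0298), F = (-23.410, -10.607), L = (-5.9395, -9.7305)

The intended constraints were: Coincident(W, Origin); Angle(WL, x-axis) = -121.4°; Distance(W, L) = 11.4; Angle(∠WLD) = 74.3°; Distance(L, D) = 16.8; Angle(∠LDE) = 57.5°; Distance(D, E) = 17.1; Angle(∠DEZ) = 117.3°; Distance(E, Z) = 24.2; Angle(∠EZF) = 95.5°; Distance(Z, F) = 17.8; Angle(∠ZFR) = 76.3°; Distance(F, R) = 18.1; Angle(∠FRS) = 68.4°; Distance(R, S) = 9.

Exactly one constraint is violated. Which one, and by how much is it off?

Distance(R, S) = 9 — off by 5.50.

W = (0.00, 0.00) ✓; WL at -121.4° ✓; |WL| = 11.40 ✓; ∠WLD = 74.30° ✓; |LD| = 16.80 ✓; ∠LDE = 57.50° ✓; |DE| = 17.10 ✓; ∠DEZ = 117.3° ✓; |EZ| = 24.20 ✓; ∠EZF = 95.50° ✓; |ZF| = 17.80 ✓; ∠ZFR = 76.30° ✓; |FR| = 18.10 ✓; ∠FRS = 68.40° ✓; |RS| = 3.500 ✗.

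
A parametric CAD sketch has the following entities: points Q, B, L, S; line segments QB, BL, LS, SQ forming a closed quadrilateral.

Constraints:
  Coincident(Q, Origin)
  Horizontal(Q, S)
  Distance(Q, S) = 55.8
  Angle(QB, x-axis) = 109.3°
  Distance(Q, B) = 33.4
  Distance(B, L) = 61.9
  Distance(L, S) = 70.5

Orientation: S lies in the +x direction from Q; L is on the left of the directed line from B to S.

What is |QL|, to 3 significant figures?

78.6

Checks: |BL| = 61.90 ✓; |LS| = 70.50 ✓.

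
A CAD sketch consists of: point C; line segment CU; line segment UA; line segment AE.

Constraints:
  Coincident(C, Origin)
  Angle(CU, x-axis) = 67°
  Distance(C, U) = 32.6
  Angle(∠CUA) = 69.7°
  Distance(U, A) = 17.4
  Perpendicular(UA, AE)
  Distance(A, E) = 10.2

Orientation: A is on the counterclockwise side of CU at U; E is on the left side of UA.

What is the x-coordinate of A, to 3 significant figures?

-4.64

C is at the origin; CU runs at 67.0° with length 32.6, so U = 32.6·(cos 67.0°, sin 67.0°) = (12.7, 30.0). ∠CUA = 69.7°, so UA runs at 67.0° + (180° − 69.7°) = 177° from the x-axis; with |UA| = 17.4, A = U + 17.4·(cos 177°, sin 177°) = (-4.64, 30.8). So A.x = -4.64.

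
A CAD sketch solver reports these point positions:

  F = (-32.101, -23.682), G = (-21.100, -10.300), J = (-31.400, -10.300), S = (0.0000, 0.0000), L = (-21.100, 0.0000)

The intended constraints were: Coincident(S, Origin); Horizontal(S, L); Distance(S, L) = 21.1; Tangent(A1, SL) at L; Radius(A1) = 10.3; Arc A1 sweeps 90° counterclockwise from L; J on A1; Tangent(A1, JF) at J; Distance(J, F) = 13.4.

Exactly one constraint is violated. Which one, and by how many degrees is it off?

Tangent(A1, JF) at J — off by 3.00°.

S = (0.00, 0.00) ✓; S.y = 0.00, L.y = 0.00 ✓; |SL| = 21.10 ✓; ∠(GL, LS) = 90.00° ✓; |GL| = 10.30 ✓; bearing(G→J) − bearing(G→L) = 90.00° ✓; |GJ| = 10.30 ✓; ∠(GJ, JF) = 93.00° ✗; |JF| = 13.40 ✓.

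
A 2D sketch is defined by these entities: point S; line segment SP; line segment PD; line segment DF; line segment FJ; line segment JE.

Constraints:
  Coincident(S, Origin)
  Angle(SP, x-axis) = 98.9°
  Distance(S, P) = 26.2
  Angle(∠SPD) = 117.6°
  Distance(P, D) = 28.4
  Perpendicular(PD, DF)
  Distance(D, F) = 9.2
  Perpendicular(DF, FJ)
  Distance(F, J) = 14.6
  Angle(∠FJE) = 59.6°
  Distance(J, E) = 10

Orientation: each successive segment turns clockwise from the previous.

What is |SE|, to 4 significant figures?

38.39

S is at the origin; SP runs at 98.9° with length 26.2, so P = (-4.053, 25.88). ∠SPD = 117.6° gives PD at 36.50° from the x-axis; with |PD| = 28.4, D = (18.78, 42.78). The perpendicularity gives DF at right angles to PD, so DF runs at -53.50°; with |DF| = 9.2, F = (24.25, 35.38). DF is perpendicular to FJ, so FJ runs at -143.5°; with |FJ| = 14.6, J = (12.51, 26.70). ∠FJE = 59.6° gives JE at 96.10° from the x-axis; with |JE| = 10.0, E = (11.45, 36.64). Then |SE| = |E − S| = 38.39.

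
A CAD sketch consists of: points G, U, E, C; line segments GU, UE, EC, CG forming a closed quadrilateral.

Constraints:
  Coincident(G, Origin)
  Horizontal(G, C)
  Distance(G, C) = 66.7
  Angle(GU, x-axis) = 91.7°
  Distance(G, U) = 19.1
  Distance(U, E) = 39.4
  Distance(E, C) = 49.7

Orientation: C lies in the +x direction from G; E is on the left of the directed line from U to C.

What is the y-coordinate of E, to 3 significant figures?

37.6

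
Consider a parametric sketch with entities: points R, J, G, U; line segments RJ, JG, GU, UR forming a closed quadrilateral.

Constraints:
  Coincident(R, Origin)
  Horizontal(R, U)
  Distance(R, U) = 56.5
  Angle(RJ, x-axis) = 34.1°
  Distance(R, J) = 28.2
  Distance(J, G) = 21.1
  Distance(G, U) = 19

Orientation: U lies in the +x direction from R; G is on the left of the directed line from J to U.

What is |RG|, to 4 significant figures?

46.78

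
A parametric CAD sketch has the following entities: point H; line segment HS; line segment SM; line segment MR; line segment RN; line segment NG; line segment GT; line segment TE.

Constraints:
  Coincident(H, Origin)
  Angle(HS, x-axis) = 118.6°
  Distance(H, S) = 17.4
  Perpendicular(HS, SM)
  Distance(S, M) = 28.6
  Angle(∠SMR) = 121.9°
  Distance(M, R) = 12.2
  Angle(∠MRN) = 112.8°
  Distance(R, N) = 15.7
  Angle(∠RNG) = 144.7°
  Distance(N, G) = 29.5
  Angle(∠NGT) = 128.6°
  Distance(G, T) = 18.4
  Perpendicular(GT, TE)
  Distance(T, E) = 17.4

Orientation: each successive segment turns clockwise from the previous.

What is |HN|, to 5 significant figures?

26.608

H is at the origin; HS runs at 118.6° with length 17.4, so S = (-8.3292, 15.277). HS ⟂ SM, so SM runs at 28.600°; with |SM| = 28.6, M = (16.781, 28.967). ∠SMR = 121.9° gives MR at -29.500° from the x-axis; with |MR| = 12.2, R = (27.399, 22.960). ∠MRN = 112.8° gives RN at -96.700° from the x-axis; with |RN| = 15.7, N = (25.568, 7.3671). Then |HN| = |N − H| = 26.608.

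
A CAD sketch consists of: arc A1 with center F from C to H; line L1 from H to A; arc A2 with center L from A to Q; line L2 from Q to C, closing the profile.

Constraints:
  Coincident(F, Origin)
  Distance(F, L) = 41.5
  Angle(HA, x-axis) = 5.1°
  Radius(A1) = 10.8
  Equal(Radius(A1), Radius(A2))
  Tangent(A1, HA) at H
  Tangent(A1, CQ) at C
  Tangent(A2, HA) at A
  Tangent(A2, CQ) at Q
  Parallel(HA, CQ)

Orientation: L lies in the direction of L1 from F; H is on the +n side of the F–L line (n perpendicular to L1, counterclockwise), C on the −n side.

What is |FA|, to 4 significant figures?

42.88

The slot axis is L1's direction at 5.1°, so u = (cos 5.1°, sin 5.1°) = (0.9960, 0.08889) and n = (−sin 5.1°, cos 5.1°) = (-0.08889, 0.9960). F is at the origin and L lies 41.5 along u from F, so L = 41.5·u = (41.34, 3.689). Tangency of A1 to both parallel lines with radius 10.8 puts H and C at F ± 10.8·n: H = (-0.9601, 10.76), C = (0.9601, -10.76). Equal radii place A and Q the same way about L: A = L + 10.8·n = (40.38, 14.45), Q = L − 10.8·n = (42.30, -7.068). Then |FA| = |A − F| = 42.88.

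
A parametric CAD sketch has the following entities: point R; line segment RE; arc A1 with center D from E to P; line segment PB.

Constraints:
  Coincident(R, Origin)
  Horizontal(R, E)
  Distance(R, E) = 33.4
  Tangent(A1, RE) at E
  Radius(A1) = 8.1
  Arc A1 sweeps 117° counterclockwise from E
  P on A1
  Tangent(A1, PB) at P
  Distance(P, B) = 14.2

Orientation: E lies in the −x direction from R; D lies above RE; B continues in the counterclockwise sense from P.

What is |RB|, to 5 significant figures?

40.761

R is at the origin; R and E share the same y with |RE| = 33.4 and E on the −x side, so E = (-33.400, 0.0000). A1 meets RE tangentially, so DE is at right angles to RE, so D = E + (0, 8.1) = (-33.400, 8.1000). On A1, E sits at bearing -90° from D; a 117° counterclockwise sweep puts P at bearing 27°, so P = D + 8.1·(cos 27°, sin 27°) = (-26.183, 11.777). Tangency of A1 to PB means the radius DP is perpendicular to PB, so PB runs along (−sin 27°, cos 27°); with |PB| = 14.2, B = (-32.630, 24.430). Then |RB| = |B − R| = 40.761.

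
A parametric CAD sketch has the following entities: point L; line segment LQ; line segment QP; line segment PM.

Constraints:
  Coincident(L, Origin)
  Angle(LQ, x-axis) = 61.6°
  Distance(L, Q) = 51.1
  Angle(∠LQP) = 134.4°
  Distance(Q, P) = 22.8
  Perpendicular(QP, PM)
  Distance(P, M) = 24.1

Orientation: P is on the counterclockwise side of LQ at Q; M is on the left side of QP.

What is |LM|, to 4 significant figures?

59.85

∠LQP = 134.4°, so QP runs at 61.6° + (180° − 134.4°) = 107.2° from the x-axis; with |QP| = 22.8, P = Q + 22.8·(cos 107.2°, sin 107.2°) = (17.56, 66.73). QP ⟂ PM; with |PM| = 24.1 on the left of QP, M = P + 24.1·(-0.9553, -0.2957) = (-5.460, 59.60). Then |LM| = |M − L| = 59.85.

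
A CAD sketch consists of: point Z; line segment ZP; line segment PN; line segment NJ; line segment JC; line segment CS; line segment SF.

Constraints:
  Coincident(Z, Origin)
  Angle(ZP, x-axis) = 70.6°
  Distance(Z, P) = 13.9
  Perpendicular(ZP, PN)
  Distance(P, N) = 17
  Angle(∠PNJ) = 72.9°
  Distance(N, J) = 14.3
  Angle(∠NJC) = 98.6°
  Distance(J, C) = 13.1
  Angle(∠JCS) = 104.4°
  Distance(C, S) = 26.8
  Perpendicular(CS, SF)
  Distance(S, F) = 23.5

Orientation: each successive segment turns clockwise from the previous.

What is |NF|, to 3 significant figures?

17.7

Z is at the origin; ZP runs at 70.6° with length 13.9, so P = (4.62, 13.1). The perpendicularity gives PN at right angles to ZP, so PN runs at -19.4°; with |PN| = 17.0, N = (20.7, 7.46). ∠PNJ = 72.9° gives NJ at -126° from the x-axis; with |NJ| = 14.3, J = (12.1, -4.03). ∠NJC = 98.6° gives JC at 152° from the x-axis; with |JC| = 13.1, C = (0.569, 2.10). ∠JCS = 104.4° gives CS at 76.5° from the x-axis; with |CS| = 26.8, S = (6.82, 28.2). CS ⟂ SF, so SF runs at -13.5°; with |SF| = 23.5, F = (29.7, 22.7). Then |NF| = |F − N| = 17.7.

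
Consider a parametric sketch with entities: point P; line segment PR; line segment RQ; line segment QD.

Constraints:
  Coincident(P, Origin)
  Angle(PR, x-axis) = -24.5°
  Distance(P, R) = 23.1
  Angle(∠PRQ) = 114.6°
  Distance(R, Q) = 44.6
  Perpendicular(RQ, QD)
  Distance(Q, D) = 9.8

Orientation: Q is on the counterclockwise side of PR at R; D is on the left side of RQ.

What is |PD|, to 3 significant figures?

55.4

∠PRQ = 114.6°, so RQ runs at -24.5° + (180° − 114.6°) = 40.9° from the x-axis; with |RQ| = 44.6, Q = R + 44.6·(cos 40.9°, sin 40.9°) = (54.7, 19.6). RQ ⟂ QD; with |QD| = 9.8 on the left of RQ, D = Q + 9.8·(-0.655, 0.756) = (48.3, 27.0). Then |PD| = |D − P| = 55.4.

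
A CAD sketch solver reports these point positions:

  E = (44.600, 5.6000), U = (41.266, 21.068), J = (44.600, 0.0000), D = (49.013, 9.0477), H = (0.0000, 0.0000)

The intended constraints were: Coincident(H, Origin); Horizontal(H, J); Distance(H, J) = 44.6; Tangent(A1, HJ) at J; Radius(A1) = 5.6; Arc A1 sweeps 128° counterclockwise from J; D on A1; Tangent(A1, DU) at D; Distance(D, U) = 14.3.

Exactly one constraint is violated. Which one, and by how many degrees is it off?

Tangent(A1, DU) at D — off by 5.20°.

H = (0.00, 0.00) ✓; H.y = 0.00, J.y = 0.00 ✓; |HJ| = 44.60 ✓; ∠(EJ, JH) = 90.00° ✓; |EJ| = 5.600 ✓; bearing(E→D) − bearing(E→J) = 128.0° ✓; |ED| = 5.600 ✓; ∠(ED, DU) = 95.20° ✗; |DU| = 14.30 ✓.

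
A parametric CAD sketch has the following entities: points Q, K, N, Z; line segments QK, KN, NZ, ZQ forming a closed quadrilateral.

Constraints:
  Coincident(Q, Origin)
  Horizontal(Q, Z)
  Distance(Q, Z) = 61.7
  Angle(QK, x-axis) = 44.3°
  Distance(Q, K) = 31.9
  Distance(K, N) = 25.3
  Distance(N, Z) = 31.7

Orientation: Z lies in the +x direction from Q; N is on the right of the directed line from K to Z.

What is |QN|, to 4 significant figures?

30.13

Checks: |KN| = 25.30 ✓; |NZ| = 31.70 ✓.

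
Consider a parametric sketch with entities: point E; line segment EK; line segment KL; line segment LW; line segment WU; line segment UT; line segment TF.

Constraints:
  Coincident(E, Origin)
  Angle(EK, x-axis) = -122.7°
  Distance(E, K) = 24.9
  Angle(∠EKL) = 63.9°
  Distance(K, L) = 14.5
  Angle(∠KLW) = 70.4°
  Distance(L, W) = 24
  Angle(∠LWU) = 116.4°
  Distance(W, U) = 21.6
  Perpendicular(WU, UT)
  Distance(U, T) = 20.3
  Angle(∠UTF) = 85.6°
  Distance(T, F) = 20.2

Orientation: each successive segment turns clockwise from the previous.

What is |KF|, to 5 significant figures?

5.0065

WU is perpendicular to UT, so UT runs at -142.00°; with |UT| = 20.3, T = (-0.15190, -33.244). ∠UTF = 85.6° gives TF at 123.60° from the x-axis; with |TF| = 20.2, F = (-11.330, -16.419). Then |KF| = |F − K| = 5.0065.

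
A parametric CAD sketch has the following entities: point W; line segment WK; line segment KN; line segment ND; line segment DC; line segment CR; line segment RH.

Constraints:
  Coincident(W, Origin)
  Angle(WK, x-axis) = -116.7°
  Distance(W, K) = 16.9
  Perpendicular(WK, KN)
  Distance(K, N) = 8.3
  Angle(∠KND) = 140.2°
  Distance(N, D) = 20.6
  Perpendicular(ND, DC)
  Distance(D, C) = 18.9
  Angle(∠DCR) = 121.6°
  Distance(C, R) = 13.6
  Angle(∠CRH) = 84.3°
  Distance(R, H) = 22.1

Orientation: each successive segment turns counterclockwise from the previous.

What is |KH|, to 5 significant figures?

5.8001

W is at the origin; WK runs at -116.7° with length 16.9, so K = (-7.5935, -15.098). WK ⟂ KN, so KN runs at -26.700°; with |KN| = 8.3, N = (-0.17851, -18.827). ∠KND = 140.2° gives ND at 13.100° from the x-axis; with |ND| = 20.6, D = (19.885, -14.158). ND ⟂ DC, so DC runs at 103.10°; with |DC| = 18.9, C = (15.602, 4.2498). ∠DCR = 121.6° gives CR at 161.50° from the x-axis; with |CR| = 13.6, R = (2.7045, 8.5652). ∠CRH = 84.3° gives RH at -102.80° from the x-axis; with |RH| = 22.1, H = (-2.1917, -12.986). Then |KH| = |H − K| = 5.8001.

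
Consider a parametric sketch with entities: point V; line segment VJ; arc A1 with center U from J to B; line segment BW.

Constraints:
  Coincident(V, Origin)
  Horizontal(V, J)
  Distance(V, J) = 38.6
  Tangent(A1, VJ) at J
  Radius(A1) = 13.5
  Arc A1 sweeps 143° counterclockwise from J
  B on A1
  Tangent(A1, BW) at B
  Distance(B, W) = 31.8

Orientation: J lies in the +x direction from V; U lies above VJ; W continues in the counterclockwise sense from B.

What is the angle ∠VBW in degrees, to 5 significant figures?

64.460°

V is at the origin; V and J share the same y with |VJ| = 38.6 and J on the +x side, so J = (38.600, 0.0000). The tangent condition forces UJ to be normal to VJ, so U = J + (0, 13.5) = (38.600, 13.500). On A1, J sits at bearing -90° from U; a 143° counterclockwise sweep puts B at bearing 53°, so B = U + 13.5·(cos 53°, sin 53°) = (46.725, 24.282). Since A1 is tangent to BW there, UB ⟂ BW, so BW runs along (−sin 53°, cos 53°); with |BW| = 31.8, W = (21.328, 43.419). Then cos ∠VBW = BV·BW / (|BV||BW|), giving 64.460°.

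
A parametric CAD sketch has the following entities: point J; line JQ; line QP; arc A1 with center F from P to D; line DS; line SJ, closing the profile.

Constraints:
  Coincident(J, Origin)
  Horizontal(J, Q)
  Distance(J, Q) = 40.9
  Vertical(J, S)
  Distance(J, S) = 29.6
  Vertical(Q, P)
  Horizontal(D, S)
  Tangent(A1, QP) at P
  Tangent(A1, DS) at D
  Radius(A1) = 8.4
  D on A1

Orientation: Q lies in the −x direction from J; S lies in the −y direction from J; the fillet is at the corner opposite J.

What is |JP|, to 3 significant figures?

46.1

The virtual corner opposite J is at (-40.9, -29.6). Tangency of A1 to QP means the radius FP is perpendicular to QP and the tangent condition forces FD to be normal to DS, with radius 8.4, so the center F sits 8.4 in from both sides at F = (-32.5, -21.2). That places the tangent points at P = (-40.9, -21.2) on QP and D = (-32.5, -29.6) on DS. Then |JP| = |P − J| = 46.1.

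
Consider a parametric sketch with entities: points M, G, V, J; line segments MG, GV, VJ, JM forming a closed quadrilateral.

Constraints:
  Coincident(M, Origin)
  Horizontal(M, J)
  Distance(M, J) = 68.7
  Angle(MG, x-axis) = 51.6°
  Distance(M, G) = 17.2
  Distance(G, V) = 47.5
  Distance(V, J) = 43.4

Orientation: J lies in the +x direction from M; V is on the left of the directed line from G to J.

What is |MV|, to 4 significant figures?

64.04

Checks: |GV| = 47.50 ✓; |VJ| = 43.40 ✓.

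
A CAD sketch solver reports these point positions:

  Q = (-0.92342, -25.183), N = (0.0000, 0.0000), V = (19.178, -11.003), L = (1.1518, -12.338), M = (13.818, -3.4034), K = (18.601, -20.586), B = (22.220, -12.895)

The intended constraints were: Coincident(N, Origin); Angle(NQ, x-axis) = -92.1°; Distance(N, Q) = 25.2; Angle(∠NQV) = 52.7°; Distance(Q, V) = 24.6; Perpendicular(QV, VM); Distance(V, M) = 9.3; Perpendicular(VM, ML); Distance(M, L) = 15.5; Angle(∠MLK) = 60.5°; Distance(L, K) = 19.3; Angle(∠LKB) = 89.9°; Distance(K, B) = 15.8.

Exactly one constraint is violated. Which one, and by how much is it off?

Distance(K, B) = 15.8 — off by 7.30.

N = (0.00, 0.00) ✓; NQ at -92.10° ✓; |NQ| = 25.20 ✓; ∠NQV = 52.70° ✓; |QV| = 24.60 ✓; ∠(QV, VM) = 90.00° ✓; |VM| = 9.300 ✓; ∠(VM, ML) = 90.00° ✓; |ML| = 15.50 ✓; ∠MLK = 60.50° ✓; |LK| = 19.30 ✓; ∠LKB = 89.90° ✓; |KB| = 8.500 ✗.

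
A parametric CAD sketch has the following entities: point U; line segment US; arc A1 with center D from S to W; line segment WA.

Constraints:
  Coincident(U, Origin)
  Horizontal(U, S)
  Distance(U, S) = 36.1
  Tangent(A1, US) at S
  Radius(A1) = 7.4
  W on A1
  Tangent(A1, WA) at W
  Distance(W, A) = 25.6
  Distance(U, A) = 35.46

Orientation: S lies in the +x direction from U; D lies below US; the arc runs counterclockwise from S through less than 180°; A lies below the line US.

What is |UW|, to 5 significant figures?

29.546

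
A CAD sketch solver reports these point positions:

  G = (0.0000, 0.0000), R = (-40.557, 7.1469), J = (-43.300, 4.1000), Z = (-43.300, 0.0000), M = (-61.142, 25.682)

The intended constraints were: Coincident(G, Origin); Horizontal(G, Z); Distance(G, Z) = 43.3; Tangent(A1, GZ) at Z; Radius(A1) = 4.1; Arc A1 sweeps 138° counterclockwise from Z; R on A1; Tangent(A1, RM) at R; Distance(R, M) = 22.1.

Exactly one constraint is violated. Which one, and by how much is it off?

Distance(R, M) = 22.1 — off by 5.60.

G = (0.00, 0.00) ✓; G.y = 0.00, Z.y = 0.00 ✓; |GZ| = 43.30 ✓; ∠(JZ, ZG) = 90.00° ✓; |JZ| = 4.100 ✓; bearing(J→R) − bearing(J→Z) = 138.0° ✓; |JR| = 4.100 ✓; ∠(JR, RM) = 90.01° ✓; |RM| = 27.70 ✗.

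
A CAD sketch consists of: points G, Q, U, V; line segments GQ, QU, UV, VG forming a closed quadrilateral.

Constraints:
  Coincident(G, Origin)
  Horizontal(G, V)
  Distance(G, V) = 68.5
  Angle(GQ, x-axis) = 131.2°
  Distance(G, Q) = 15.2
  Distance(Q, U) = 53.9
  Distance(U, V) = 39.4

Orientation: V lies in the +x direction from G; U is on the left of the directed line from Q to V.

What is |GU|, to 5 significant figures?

49.989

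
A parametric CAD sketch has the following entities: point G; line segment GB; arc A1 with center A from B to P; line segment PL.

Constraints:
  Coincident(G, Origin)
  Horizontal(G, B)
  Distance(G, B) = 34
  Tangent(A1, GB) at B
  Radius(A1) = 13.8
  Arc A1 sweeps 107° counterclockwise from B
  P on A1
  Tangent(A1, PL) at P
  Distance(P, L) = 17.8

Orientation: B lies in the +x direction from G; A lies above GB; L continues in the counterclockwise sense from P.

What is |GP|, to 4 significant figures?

50.45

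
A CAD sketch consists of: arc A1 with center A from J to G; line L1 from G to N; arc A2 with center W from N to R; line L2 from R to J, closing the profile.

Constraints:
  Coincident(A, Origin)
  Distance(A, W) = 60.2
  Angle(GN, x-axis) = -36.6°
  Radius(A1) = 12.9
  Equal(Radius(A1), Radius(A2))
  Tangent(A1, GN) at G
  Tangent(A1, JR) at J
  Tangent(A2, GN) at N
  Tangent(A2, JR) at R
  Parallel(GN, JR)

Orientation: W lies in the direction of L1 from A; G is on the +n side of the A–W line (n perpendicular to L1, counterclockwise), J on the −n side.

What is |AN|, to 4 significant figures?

61.57

The slot axis is L1's direction at -36.6°, so u = (cos -36.6°, sin -36.6°) = (0.8028, -0.5962) and n = (−sin -36.6°, cos -36.6°) = (0.5962, 0.8028). A is at the origin and W lies 60.2 along u from A, so W = 60.2·u = (48.33, -35.89). Tangency of A1 to both parallel lines with radius 12.9 puts G and J at A ± 12.9·n: G = (7.691, 10.36), J = (-7.691, -10.36). Equal radii place N and R the same way about W: N = W + 12.9·n = (56.02, -25.54), R = W − 12.9·n = (40.64, -46.25). Then |AN| = |N − A| = 61.57.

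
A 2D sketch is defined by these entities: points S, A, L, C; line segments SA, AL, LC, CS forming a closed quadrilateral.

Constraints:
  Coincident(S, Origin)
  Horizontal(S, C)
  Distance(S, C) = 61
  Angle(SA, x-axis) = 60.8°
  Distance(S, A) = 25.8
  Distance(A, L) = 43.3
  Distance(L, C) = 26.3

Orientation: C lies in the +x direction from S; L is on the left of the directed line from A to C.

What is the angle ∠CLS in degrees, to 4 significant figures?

76.68°

Checks: |AL| = 43.30 ✓; |LC| = 26.30 ✓.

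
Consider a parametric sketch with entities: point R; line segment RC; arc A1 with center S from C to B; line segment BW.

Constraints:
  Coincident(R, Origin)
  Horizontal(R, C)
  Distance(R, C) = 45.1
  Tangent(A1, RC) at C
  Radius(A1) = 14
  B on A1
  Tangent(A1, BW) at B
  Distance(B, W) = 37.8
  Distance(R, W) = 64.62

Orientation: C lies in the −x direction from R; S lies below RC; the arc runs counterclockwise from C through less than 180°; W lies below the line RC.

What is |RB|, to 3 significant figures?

60.8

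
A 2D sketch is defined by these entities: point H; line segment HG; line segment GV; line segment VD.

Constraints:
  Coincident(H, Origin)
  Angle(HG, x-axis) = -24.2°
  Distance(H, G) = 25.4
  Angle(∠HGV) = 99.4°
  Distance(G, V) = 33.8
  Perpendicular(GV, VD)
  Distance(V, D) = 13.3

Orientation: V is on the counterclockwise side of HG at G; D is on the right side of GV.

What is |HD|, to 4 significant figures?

53.96

∠HGV = 99.4°, so GV runs at -24.2° + (180° − 99.4°) = 56.40° from the x-axis; with |GV| = 33.8, V = G + 33.8·(cos 56.40°, sin 56.40°) = (41.87, 17.74). GV is perpendicular to VD; with |VD| = 13.3 on the right of GV, D = V + 13.3·(0.8329, -0.5534) = (52.95, 10.38). Then |HD| = |D − H| = 53.96.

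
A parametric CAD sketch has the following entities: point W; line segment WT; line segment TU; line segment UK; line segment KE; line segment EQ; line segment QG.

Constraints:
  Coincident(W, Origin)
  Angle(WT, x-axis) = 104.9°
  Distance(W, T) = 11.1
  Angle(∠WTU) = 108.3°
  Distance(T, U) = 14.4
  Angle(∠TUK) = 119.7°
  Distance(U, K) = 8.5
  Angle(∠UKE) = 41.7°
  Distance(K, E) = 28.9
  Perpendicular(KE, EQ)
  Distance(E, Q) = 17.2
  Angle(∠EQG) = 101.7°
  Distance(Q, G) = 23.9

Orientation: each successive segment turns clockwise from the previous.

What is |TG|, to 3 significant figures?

25.5

W is at the origin; WT runs at 104.9° with length 11.1, so T = (-2.85, 10.7). ∠WTU = 108.3° gives TU at 33.2° from the x-axis; with |TU| = 14.4, U = (9.20, 18.6). ∠TUK = 119.7° gives UK at -27.1° from the x-axis; with |UK| = 8.5, K = (16.8, 14.7). ∠UKE = 41.7° gives KE at -165° from the x-axis; with |KE| = 28.9, E = (-11.2, 7.45). The perpendicularity gives EQ at right angles to KE, so EQ runs at 105°; with |EQ| = 17.2, Q = (-15.5, 24.1). ∠EQG = 101.7° gives QG at 26.3° from the x-axis; with |QG| = 23.9, G = (5.89, 34.7). Then |TG| = |G − T| = 25.5.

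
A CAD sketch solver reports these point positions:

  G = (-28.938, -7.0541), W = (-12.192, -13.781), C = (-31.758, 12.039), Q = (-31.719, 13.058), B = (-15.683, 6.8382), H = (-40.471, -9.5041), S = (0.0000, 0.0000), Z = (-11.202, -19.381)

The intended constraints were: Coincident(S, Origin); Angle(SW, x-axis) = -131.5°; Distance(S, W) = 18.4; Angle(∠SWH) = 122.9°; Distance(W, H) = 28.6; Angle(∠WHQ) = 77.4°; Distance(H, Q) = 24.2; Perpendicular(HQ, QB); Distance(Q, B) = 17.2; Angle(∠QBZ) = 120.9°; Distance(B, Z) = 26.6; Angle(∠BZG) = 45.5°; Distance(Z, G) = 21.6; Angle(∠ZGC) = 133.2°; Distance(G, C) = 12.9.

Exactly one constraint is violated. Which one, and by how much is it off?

Distance(G, C) = 12.9 — off by 6.40.

S = (0.00, 0.00) ✓; SW at -131.5° ✓; |SW| = 18.40 ✓; ∠SWH = 122.9° ✓; |WH| = 28.60 ✓; ∠WHQ = 77.40° ✓; |HQ| = 24.20 ✓; ∠(HQ, QB) = 90.00° ✓; |QB| = 17.20 ✓; ∠QBZ = 120.9° ✓; |BZ| = 26.60 ✓; ∠BZG = 45.50° ✓; |ZG| = 21.60 ✓; ∠ZGC = 133.2° ✓; |GC| = 19.30 ✗.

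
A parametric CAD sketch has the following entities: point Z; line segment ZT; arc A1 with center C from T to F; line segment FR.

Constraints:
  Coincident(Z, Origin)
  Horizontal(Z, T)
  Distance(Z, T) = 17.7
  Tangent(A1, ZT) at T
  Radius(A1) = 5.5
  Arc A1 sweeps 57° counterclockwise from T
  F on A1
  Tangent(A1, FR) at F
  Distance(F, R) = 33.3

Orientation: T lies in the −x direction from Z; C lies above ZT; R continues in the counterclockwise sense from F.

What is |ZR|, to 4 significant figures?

30.85

Z is at the origin; Z and T share the same y with |ZT| = 17.7 and T on the −x side, so T = (-17.70, 0.000). The tangent condition forces CT to be normal to ZT, so C = T + (0, 5.5) = (-17.70, 5.500). On A1, T sits at bearing -90° from C; a 57° counterclockwise sweep puts F at bearing -33°, so F = C + 5.5·(cos -33°, sin -33°) = (-13.09, 2.504). Since A1 is tangent to FR there, CF ⟂ FR, so FR runs along (−sin -33°, cos -33°); with |FR| = 33.3, R = (5.049, 30.43). Then |ZR| = |R − Z| = 30.85.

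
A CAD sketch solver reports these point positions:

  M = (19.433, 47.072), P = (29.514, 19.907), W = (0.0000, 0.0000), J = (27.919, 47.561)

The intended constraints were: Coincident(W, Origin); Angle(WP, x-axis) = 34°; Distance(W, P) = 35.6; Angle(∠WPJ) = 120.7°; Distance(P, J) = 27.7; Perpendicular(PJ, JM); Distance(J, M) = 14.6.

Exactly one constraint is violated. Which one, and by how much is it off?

Distance(J, M) = 14.6 — off by 6.10.

W = (0.00, 0.00) ✓; WP at 34.00° ✓; |WP| = 35.60 ✓; ∠WPJ = 120.7° ✓; |PJ| = 27.70 ✓; ∠(PJ, JM) = 90.00° ✓; |JM| = 8.500 ✗.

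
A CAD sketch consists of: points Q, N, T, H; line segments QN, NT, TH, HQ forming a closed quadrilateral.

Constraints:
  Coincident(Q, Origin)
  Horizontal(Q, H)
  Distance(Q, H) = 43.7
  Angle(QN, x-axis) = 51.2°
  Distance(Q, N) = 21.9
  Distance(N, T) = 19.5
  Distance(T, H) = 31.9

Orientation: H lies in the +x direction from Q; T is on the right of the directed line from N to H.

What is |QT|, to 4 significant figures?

12.12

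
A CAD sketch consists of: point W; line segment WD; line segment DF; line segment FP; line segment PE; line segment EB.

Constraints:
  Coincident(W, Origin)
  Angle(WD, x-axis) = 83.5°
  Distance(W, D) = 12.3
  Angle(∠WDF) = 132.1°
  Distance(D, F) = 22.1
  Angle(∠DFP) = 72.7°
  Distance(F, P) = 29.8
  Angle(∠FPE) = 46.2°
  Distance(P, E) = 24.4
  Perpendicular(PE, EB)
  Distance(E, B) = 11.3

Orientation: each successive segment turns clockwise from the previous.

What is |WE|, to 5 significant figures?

9.9039

W is at the origin; WD runs at 83.5° with length 12.3, so D = (1.3924, 12.221). ∠WDF = 132.1° gives DF at 35.600° from the x-axis; with |DF| = 22.1, F = (19.362, 25.086). ∠DFP = 72.7° gives FP at -71.700° from the x-axis; with |FP| = 29.8, P = (28.719, -3.2070). ∠FPE = 46.2° gives PE at 154.50° from the x-axis; with |PE| = 24.4, E = (6.6958, 7.2974). Then |WE| = |E − W| = 9.9039.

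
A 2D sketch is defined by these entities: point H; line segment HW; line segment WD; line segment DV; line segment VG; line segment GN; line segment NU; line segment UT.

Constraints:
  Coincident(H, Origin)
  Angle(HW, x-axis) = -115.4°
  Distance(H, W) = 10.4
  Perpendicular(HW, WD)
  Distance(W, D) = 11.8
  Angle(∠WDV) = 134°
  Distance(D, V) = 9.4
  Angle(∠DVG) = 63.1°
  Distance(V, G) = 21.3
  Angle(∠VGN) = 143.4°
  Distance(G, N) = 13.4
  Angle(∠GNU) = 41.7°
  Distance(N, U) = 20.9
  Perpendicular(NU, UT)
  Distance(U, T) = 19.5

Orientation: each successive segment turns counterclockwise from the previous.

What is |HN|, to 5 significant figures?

14.776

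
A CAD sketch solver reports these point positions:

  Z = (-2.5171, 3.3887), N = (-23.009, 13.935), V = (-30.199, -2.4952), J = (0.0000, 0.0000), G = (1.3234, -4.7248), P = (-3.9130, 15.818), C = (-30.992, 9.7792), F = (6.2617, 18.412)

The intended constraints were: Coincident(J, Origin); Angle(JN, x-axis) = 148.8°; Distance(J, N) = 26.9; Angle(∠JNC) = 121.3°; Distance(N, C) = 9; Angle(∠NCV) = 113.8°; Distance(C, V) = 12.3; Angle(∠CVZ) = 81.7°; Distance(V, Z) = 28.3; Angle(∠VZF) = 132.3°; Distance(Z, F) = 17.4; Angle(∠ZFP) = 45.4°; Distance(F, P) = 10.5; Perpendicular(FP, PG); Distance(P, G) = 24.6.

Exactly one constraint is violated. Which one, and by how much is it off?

Distance(P, G) = 24.6 — off by 3.40.

J = (0.00, 0.00) ✓; JN at 148.8° ✓; |JN| = 26.90 ✓; ∠JNC = 121.3° ✓; |NC| = 9.000 ✓; ∠NCV = 113.8° ✓; |CV| = 12.30 ✓; ∠CVZ = 81.70° ✓; |VZ| = 28.30 ✓; ∠VZF = 132.3° ✓; |ZF| = 17.40 ✓; ∠ZFP = 45.40° ✓; |FP| = 10.50 ✓; ∠(FP, PG) = 90.00° ✓; |PG| = 21.20 ✗.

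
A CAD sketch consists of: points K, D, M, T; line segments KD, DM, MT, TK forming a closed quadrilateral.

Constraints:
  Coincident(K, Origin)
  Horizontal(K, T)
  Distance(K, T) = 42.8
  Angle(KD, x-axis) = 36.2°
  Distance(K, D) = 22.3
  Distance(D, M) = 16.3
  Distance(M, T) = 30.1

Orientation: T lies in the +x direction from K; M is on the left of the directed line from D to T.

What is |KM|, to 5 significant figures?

38.210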